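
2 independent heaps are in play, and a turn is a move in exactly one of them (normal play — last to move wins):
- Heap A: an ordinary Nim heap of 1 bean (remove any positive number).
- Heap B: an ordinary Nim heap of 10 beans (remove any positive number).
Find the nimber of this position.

11

Heap A is a plain Nim heap of size 1, so its Grundy value is 1.
Heap B is a plain Nim heap of size 10, so its Grundy value is 10.
By the Sprague-Grundy theorem, the Grundy value of a sum of independent games is the XOR of the component values.
Combined value = 1 ⊕ 10 = 11.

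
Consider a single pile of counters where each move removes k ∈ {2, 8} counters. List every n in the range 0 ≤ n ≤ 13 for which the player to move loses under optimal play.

0, 1, 4, 5, 10, 11

Build the Grundy sequence with g(k) = mex{g(k−s) : s ∈ {2, 8}, s ≤ k}:
k:     0  1  2  3  4  5  6  7  8  9 10 11 12 13
g(k):  0  0  1  1  0  0  1  1  2  2  0  0  1  1
The P-positions (g = 0) in 0..13 are 0, 1, 4, 5, 10, 11.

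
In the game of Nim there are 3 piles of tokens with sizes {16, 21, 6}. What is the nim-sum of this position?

3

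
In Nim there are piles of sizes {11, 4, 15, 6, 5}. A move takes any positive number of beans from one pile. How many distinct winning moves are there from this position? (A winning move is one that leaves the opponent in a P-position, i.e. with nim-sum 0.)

3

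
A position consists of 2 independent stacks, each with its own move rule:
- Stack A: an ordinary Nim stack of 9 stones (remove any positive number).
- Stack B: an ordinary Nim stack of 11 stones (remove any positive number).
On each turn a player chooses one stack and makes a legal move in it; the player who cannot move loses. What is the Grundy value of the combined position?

Stack A is a plain Nim stack of size 9, so its Grundy value is 9.
Stack B is a plain Nim stack of size 11, so its Grundy value is 11.
The value of a disjunctive sum is the nim-sum of the parts.
Combined value = 9 ⊕ 11 = 2.

2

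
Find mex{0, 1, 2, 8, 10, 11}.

The values 0, 1, 2 are all present; 3 is the first non-negative integer missing from the set.

3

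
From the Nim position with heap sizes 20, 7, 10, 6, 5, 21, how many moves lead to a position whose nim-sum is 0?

1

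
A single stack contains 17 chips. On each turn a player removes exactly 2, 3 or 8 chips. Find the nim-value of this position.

Build the Grundy sequence with g(k) = mex{g(k−s) : s ∈ {2, 3, 8}, s ≤ k}:
k:     0  1  2  3  4  5  6  7  8  9 10 11 12 13 14 15 16 17
g(k):  0  0  1  1  2  0  0  1  1  2  0  0  1  1  2  0  0  1
So g(17) = 1.

1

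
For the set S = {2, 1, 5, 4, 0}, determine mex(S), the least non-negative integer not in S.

3

The values 0, 1, 2 are all present; 3 is the first non-negative integer missing from the set.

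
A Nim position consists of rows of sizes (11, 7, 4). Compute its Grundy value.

8

Bitwise XOR of the heap sizes:
  1011  (11)
  0111  (7)
  0100  (4)
  ----
  1000  (8)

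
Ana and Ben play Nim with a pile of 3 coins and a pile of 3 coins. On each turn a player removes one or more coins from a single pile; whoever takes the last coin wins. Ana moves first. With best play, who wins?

Nim-sum: 3 ^ 3 = 0.
The nim-sum is 0, so this is a P-position: the player to move is in a losing position under optimal play; Ana is about to move from it and so loses — Ben wins.

Ben wins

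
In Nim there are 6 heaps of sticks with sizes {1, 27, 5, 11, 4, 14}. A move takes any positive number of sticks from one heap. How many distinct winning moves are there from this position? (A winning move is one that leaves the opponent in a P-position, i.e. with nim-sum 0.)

1

In binary:
  00001  (1)
  11011  (27)
  00101  (5)
  01011  (11)
  00100  (4)
  01110  (14)
  -----
  11110  (30)
The overall nim-sum is X = 30. A heap of size p has a winning move iff p XOR X < p (reduce it to p XOR X).
  1: 1 XOR 30 = 31 ≥ 1 — no move.
  27: 27 XOR 30 = 5 < 27 — winning move (to 5).
  5: 5 XOR 30 = 27 ≥ 5 — no move.
  11: 11 XOR 30 = 21 ≥ 11 — no move.
  4: 4 XOR 30 = 26 ≥ 4 — no move.
  14: 14 XOR 30 = 16 ≥ 14 — no move.
That gives 1 winning move.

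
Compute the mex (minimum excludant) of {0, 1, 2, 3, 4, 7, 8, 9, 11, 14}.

5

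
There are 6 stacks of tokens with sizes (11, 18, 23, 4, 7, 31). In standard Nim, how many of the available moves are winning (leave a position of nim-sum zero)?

Nim-sum: 11 ^ 18 ^ 23 ^ 4 ^ 7 ^ 31 = 18.
The overall nim-sum is X = 18. A stack of size p has a winning move iff p XOR X < p (reduce it to p XOR X).
  11: 11 XOR 18 = 25 ≥ 11 — no move.
  18: 18 XOR 18 = 0 < 18 — winning move (to 0).
  23: 23 XOR 18 = 5 < 23 — winning move (to 5).
  4: 4 XOR 18 = 22 ≥ 4 — no move.
  7: 7 XOR 18 = 21 ≥ 7 — no move.
  31: 31 XOR 18 = 13 < 31 — winning move (to 13).
That gives 3 winning moves.

3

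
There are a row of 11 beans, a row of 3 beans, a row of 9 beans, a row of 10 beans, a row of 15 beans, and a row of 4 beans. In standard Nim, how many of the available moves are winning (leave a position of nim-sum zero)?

Nim-sum: 11 XOR 3 XOR 9 XOR 10 XOR 15 XOR 4 = 0.
The nim-sum is already 0, so every move leaves a nonzero nim-sum — there are no winning moves.

0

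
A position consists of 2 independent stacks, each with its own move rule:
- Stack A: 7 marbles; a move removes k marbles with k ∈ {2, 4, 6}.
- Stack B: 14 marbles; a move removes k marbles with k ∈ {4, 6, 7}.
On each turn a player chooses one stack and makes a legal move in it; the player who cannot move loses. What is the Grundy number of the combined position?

Grundy values for stack A (subtraction set {2, 4, 6}):
k:     0  1  2  3  4  5  6  7
g(k):  0  0  1  1  2  2  3  3
So g(7) = 3.
For stack B, compute g(0), g(1), … with moves {4, 6, 7}:
k:     0  1  2  3  4  5  6  7  8  9 10 11 12 13 14
g(k):  0  0  0  0  1  1  1  1  2  2  2  0  0  0  0
So g(14) = 0.
By the Sprague-Grundy theorem, the Grundy value of a sum of independent games is the XOR of the component values.
Combined value = 3 XOR 0 = 3.

3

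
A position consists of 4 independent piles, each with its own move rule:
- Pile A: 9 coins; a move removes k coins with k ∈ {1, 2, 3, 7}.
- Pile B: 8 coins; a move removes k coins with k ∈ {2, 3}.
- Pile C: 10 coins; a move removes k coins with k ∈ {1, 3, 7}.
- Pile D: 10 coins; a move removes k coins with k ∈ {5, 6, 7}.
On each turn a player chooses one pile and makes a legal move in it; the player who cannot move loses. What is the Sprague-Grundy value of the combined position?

For pile A, compute g(0), g(1), … with moves {1, 2, 3, 7}:
g(0) = mex{} = 0
g(1) = mex{0} = 1
g(2) = mex{0,1} = 2
g(3) = mex{0,1,2} = 3
g(4) = mex{1,2,3} = 0
g(5) = mex{0,2,3} = 1
g(6) = mex{0,1,3} = 2
g(7) = mex{0,1,2} = 3
g(8) = mex{1,2,3} = 0
g(9) = mex{0,2,3} = 1
So g(9) = 1.
Build the Grundy sequence for pile B with g(k) = mex{g(k−s) : s ∈ {2, 3}, s ≤ k}:
k:     0  1  2  3  4  5  6  7  8
g(k):  0  0  1  1  2  0  0  1  1
So g(8) = 1.
For pile C, compute g(0), g(1), … with moves {1, 3, 7}:
g(0) = mex{} = 0
g(1) = mex{0} = 1
g(2) = mex{1} = 0
g(3) = mex{0} = 1
g(4) = mex{1} = 0
g(5) = mex{0} = 1
g(6) = mex{1} = 0
g(7) = mex{0} = 1
g(8) = mex{1} = 0
g(9) = mex{0} = 1
g(10) = mex{1} = 0
So g(10) = 0.
Build the Grundy sequence for pile D with g(k) = mex{g(k−s) : s ∈ {5, 6, 7}, s ≤ k}:
g(0) = mex{} = 0
g(1) = mex{} = 0
g(2) = mex{} = 0
g(3) = mex{} = 0
g(4) = mex{} = 0
g(5) = mex{0} = 1
g(6) = mex{0} = 1
g(7) = mex{0} = 1
g(8) = mex{0} = 1
g(9) = mex{0} = 1
g(10) = mex{0,1} = 2
So g(10) = 2.
By the Sprague-Grundy theorem, the Grundy value of a sum of independent games is the XOR of the component values.
Combined value = 1 XOR 1 XOR 0 XOR 2 = 2.

2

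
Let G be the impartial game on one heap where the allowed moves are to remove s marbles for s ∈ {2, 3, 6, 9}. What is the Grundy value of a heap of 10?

Build the Grundy sequence with g(k) = mex{g(k−s) : s ∈ {2, 3, 6, 9}, s ≤ k}:
g(0) = mex{} = 0
g(1) = mex{} = 0
g(2) = mex{0} = 1
g(3) = mex{0} = 1
g(4) = mex{0,1} = 2
g(5) = mex{1} = 0
g(6) = mex{0,1,2} = 3
g(7) = mex{0,2} = 1
g(8) = mex{0,1,3} = 2
g(9) = mex{0,1,3} = 2
g(10) = mex{0,1,2} = 3
So g(10) = 3.

3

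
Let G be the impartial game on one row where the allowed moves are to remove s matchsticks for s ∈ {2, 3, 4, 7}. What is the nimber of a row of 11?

0

Compute g(0), g(1), … for moves {2, 3, 4, 7}:
g(0) = mex{} = 0
g(1) = mex{} = 0
g(2) = mex{0} = 1
g(3) = mex{0} = 1
g(4) = mex{0,1} = 2
g(5) = mex{0,1} = 2
g(6) = mex{1,2} = 0
g(7) = mex{0,1,2} = 3
g(8) = mex{0,2} = 1
g(9) = mex{0,1,2,3} = 4
g(10) = mex{0,1,3} = 2
g(11) = mex{1,2,3,4} = 0
So g(11) = 0.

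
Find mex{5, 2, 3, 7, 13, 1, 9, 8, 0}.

The values 0, 1, 2, 3 are all present; 4 is the first non-negative integer missing from the set.

4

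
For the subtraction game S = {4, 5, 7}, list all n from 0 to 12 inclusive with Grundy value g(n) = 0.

0, 1, 2, 3, 11, 12

Build the Grundy sequence with g(k) = mex{g(k−s) : s ∈ {4, 5, 7}, s ≤ k}:
g(0) = mex{} = 0
g(1) = mex{} = 0
g(2) = mex{} = 0
g(3) = mex{} = 0
g(4) = mex{0} = 1
g(5) = mex{0} = 1
g(6) = mex{0} = 1
g(7) = mex{0} = 1
g(8) = mex{0,1} = 2
g(9) = mex{0,1} = 2
g(10) = mex{0,1} = 2
g(11) = mex{1} = 0
g(12) = mex{1,2} = 0
The P-positions (g = 0) in 0..12 are 0, 1, 2, 3, 11, 12.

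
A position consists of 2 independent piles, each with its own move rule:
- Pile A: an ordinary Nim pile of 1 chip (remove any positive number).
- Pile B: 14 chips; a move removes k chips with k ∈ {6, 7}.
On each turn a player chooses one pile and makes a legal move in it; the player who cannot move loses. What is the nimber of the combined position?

1

Pile A is a plain Nim pile of size 1, so its Grundy value is 1.
For pile B, compute g(0), g(1), … with moves {6, 7}:
k:     0  1  2  3  4  5  6  7  8  9 10 11 12 13 14
g(k):  0  0  0  0  0  0  1  1  1  1  1  1  2  0  0
So g(14) = 0.
The value of a disjunctive sum is the nim-sum of the parts.
Combined value = 1 ⊕ 0 = 1.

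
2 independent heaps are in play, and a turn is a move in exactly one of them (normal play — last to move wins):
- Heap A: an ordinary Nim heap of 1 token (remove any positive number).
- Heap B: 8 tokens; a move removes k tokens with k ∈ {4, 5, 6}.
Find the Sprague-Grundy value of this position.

Heap A is a plain Nim heap of size 1, so its Grundy value is 1.
Grundy values for heap B (subtraction set {4, 5, 6}):
k:     0  1  2  3  4  5  6  7  8
g(k):  0  0  0  0  1  1  1  1  2
So g(8) = 2.
By the Sprague-Grundy theorem, the Grundy value of a sum of independent games is the XOR of the component values.
Combined value = 1 XOR 2 = 3.

3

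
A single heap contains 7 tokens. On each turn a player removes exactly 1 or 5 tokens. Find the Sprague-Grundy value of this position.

1

Grundy values for subtraction set {1, 5}:
g(0) = mex{} = 0
g(1) = mex{0} = 1
g(2) = mex{1} = 0
g(3) = mex{0} = 1
g(4) = mex{1} = 0
g(5) = mex{0} = 1
g(6) = mex{1} = 0
g(7) = mex{0} = 1
So g(7) = 1.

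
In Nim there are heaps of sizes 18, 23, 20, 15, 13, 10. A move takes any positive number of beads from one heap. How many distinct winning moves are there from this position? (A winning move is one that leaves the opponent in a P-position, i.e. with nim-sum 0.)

3

Nim-sum: 18 XOR 23 XOR 20 XOR 15 XOR 13 XOR 10 = 25.
The overall nim-sum is X = 25. A heap of size p has a winning move iff p XOR X < p (reduce it to p XOR X).
  18: 18 XOR 25 = 11 < 18 — winning move (to 11).
  23: 23 XOR 25 = 14 < 23 — winning move (to 14).
  20: 20 XOR 25 = 13 < 20 — winning move (to 13).
  15: 15 XOR 25 = 22 ≥ 15 — no move.
  13: 13 XOR 25 = 20 ≥ 13 — no move.
  10: 10 XOR 25 = 19 ≥ 10 — no move.
That gives 3 winning moves.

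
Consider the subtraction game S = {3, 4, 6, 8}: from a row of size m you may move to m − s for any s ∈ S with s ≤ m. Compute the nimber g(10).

Build the Grundy sequence with g(k) = mex{g(k−s) : s ∈ {3, 4, 6, 8}, s ≤ k}:
g(0) = mex{} = 0
g(1) = mex{} = 0
g(2) = mex{} = 0
g(3) = mex{0} = 1
g(4) = mex{0} = 1
g(5) = mex{0} = 1
g(6) = mex{0,1} = 2
g(7) = mex{0,1} = 2
g(8) = mex{0,1} = 2
g(9) = mex{0,1,2} = 3
g(10) = mex{0,1,2} = 3
So g(10) = 3.

3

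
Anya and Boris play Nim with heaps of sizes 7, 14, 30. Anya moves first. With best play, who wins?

Anya wins

Write each in binary and XOR column by column:
  00111  (7)
  01110  (14)
  11110  (30)
  -----
  10111  (23)
The nim-sum is 23 ≠ 0, so this is an N-position: the player to move can win; Anya has a winning move.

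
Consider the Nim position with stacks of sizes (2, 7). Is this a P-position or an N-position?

N-position

Compute the nim-sum pairwise:
2 ^ 7 = 5
The nim-sum is 5 ≠ 0, so this is an N-position: the player to move can win.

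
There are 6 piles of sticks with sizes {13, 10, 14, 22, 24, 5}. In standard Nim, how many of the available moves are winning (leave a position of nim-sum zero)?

3

Write each in binary and XOR column by column:
  01101  (13)
  01010  (10)
  01110  (14)
  10110  (22)
  11000  (24)
  00101  (5)
  -----
  00010  (2)
The overall nim-sum is X = 2. A pile of size p has a winning move iff p XOR X < p (reduce it to p XOR X).
  13: 13 XOR 2 = 15 ≥ 13 — no move.
  10: 10 XOR 2 = 8 < 10 — winning move (to 8).
  14: 14 XOR 2 = 12 < 14 — winning move (to 12).
  22: 22 XOR 2 = 20 < 22 — winning move (to 20).
  24: 24 XOR 2 = 26 ≥ 24 — no move.
  5: 5 XOR 2 = 7 ≥ 5 — no move.
That gives 3 winning moves.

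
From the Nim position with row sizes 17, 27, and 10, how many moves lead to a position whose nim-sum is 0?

0

Nim-sum: 17 ^ 27 ^ 10 = 0.
The nim-sum is already 0, so every move leaves a nonzero nim-sum — there are no winning moves.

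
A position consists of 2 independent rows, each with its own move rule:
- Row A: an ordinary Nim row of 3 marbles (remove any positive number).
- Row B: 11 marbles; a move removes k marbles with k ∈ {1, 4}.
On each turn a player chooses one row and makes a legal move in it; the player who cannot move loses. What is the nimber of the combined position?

Row A is a plain Nim row of size 3, so its Grundy value is 3.
Grundy values for row B (subtraction set {1, 4}):
g(0) = mex{} = 0
g(1) = mex{0} = 1
g(2) = mex{1} = 0
g(3) = mex{0} = 1
g(4) = mex{0,1} = 2
g(5) = mex{1,2} = 0
g(6) = mex{0} = 1
g(7) = mex{1} = 0
g(8) = mex{0,2} = 1
g(9) = mex{0,1} = 2
g(10) = mex{1,2} = 0
g(11) = mex{0} = 1
So g(11) = 1.
The value of a disjunctive sum is the nim-sum of the parts.
Combined value = 3 XOR 1 = 2.

2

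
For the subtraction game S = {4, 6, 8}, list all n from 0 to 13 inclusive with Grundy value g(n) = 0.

0, 1, 2, 3, 12, 13

Grundy values for subtraction set {4, 6, 8}:
g(0) = mex{} = 0
g(1) = mex{} = 0
g(2) = mex{} = 0
g(3) = mex{} = 0
g(4) = mex{0} = 1
g(5) = mex{0} = 1
g(6) = mex{0} = 1
g(7) = mex{0} = 1
g(8) = mex{0,1} = 2
g(9) = mex{0,1} = 2
g(10) = mex{0,1} = 2
g(11) = mex{0,1} = 2
g(12) = mex{1,2} = 0
g(13) = mex{1,2} = 0
The P-positions (g = 0) in 0..13 are 0, 1, 2, 3, 12, 13.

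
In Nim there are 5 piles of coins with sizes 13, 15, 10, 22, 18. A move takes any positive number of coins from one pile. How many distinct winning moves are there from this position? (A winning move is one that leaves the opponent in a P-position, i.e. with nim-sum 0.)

3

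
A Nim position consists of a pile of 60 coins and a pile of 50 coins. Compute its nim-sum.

14

Compute the nim-sum pairwise:
60 ⊕ 50 = 14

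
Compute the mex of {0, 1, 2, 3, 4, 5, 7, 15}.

The values 0, 1, 2, 3, 4, 5 are all present; 6 is the first non-negative integer missing from the set.

6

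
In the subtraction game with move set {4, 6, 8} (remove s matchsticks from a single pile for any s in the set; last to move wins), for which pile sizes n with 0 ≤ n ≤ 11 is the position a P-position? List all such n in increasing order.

0, 1, 2, 3

Build the Grundy sequence with g(k) = mex{g(k−s) : s ∈ {4, 6, 8}, s ≤ k}:
g(0) = mex{} = 0
g(1) = mex{} = 0
g(2) = mex{} = 0
g(3) = mex{} = 0
g(4) = mex{0} = 1
g(5) = mex{0} = 1
g(6) = mex{0} = 1
g(7) = mex{0} = 1
g(8) = mex{0,1} = 2
g(9) = mex{0,1} = 2
g(10) = mex{0,1} = 2
g(11) = mex{0,1} = 2
The P-positions (g = 0) in 0..11 are 0, 1, 2, 3.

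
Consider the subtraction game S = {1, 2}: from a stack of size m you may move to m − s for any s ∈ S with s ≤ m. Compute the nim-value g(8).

2

Build the Grundy sequence with g(k) = mex{g(k−s) : s ∈ {1, 2}, s ≤ k}:
k:     0  1  2  3  4  5  6  7  8
g(k):  0  1  2  0  1  2  0  1  2
So g(8) = 2.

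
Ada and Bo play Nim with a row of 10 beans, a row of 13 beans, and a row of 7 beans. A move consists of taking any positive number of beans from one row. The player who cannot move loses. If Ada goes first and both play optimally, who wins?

Nim-sum: 10 ⊕ 13 ⊕ 7 = 0.
The nim-sum is 0, so this is a P-position: the player to move is in a losing position under optimal play; Ada is about to move from it and so loses — Bo wins.

Bo wins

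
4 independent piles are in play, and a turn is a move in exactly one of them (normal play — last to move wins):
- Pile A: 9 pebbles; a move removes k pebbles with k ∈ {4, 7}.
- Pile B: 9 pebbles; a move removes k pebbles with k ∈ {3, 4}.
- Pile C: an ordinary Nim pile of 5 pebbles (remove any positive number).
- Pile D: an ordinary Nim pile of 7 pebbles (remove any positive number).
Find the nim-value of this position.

Build the Grundy sequence for pile A with g(k) = mex{g(k−s) : s ∈ {4, 7}, s ≤ k}:
g(0) = mex{} = 0
g(1) = mex{} = 0
g(2) = mex{} = 0
g(3) = mex{} = 0
g(4) = mex{0} = 1
g(5) = mex{0} = 1
g(6) = mex{0} = 1
g(7) = mex{0} = 1
g(8) = mex{0,1} = 2
g(9) = mex{0,1} = 2
So g(9) = 2.
For pile B, compute g(0), g(1), … with moves {3, 4}:
g(0) = mex{} = 0
g(1) = mex{} = 0
g(2) = mex{} = 0
g(3) = mex{0} = 1
g(4) = mex{0} = 1
g(5) = mex{0} = 1
g(6) = mex{0,1} = 2
g(7) = mex{1} = 0
g(8) = mex{1} = 0
g(9) = mex{1,2} = 0
So g(9) = 0.
Pile C is a plain Nim pile of size 5, so its Grundy value is 5.
Pile D is a plain Nim pile of size 7, so its Grundy value is 7.
By the Sprague-Grundy theorem, the Grundy value of a sum of independent games is the XOR of the component values.
Combined value = 2 ⊕ 0 ⊕ 5 ⊕ 7 = 0.

0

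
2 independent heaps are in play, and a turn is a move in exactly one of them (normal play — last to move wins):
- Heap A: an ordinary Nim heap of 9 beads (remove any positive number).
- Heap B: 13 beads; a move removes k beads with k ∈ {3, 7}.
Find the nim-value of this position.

8

Heap A is a plain Nim heap of size 9, so its Grundy value is 9.
Build the Grundy sequence for heap B with g(k) = mex{g(k−s) : s ∈ {3, 7}, s ≤ k}:
g(0) = mex{} = 0
g(1) = mex{} = 0
g(2) = mex{} = 0
g(3) = mex{0} = 1
g(4) = mex{0} = 1
g(5) = mex{0} = 1
g(6) = mex{1} = 0
g(7) = mex{0,1} = 2
g(8) = mex{0,1} = 2
g(9) = mex{0} = 1
g(10) = mex{1,2} = 0
g(11) = mex{1,2} = 0
g(12) = mex{1} = 0
g(13) = mex{0} = 1
So g(13) = 1.
The value of a disjunctive sum is the nim-sum of the parts.
Combined value = 9 ⊕ 1 = 8.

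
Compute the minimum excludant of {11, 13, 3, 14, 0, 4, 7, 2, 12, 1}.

5

The values 0, 1, 2, 3, 4 are all present; 5 is the first non-negative integer missing from the set.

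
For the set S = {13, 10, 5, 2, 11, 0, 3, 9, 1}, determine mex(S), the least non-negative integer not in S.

4

The values 0, 1, 2, 3 are all present; 4 is the first non-negative integer missing from the set.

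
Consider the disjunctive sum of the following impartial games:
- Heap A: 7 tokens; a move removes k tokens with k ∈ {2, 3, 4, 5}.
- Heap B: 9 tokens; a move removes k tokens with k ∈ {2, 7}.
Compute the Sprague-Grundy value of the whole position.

Grundy values for heap A (subtraction set {2, 3, 4, 5}):
g(0) = mex{} = 0
g(1) = mex{} = 0
g(2) = mex{0} = 1
g(3) = mex{0} = 1
g(4) = mex{0,1} = 2
g(5) = mex{0,1} = 2
g(6) = mex{0,1,2} = 3
g(7) = mex{1,2} = 0
So g(7) = 0.
For heap B, compute g(0), g(1), … with moves {2, 7}:
k:     0  1  2  3  4  5  6  7  8  9
g(k):  0  0  1  1  0  0  1  1  2  0
So g(9) = 0.
By the Sprague-Grundy theorem, the Grundy value of a sum of independent games is the XOR of the component values.
Combined value = 0 XOR 0 = 0.

0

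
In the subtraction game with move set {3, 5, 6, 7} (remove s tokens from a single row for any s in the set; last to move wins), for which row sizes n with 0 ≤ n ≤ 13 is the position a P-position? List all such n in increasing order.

Grundy values for subtraction set {3, 5, 6, 7}:
g(0) = mex{} = 0
g(1) = mex{} = 0
g(2) = mex{} = 0
g(3) = mex{0} = 1
g(4) = mex{0} = 1
g(5) = mex{0} = 1
g(6) = mex{0,1} = 2
g(7) = mex{0,1} = 2
g(8) = mex{0,1} = 2
g(9) = mex{0,1,2} = 3
g(10) = mex{1,2} = 0
g(11) = mex{1,2} = 0
g(12) = mex{1,2,3} = 0
g(13) = mex{0,2} = 1
The P-positions (g = 0) in 0..13 are 0, 1, 2, 10, 11, 12.

0, 1, 2, 10, 11, 12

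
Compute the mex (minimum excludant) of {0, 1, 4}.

2

The values 0, 1 are all present; 2 is the first non-negative integer missing from the set.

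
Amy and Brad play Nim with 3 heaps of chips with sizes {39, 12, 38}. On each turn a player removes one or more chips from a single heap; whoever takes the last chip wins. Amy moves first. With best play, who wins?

Amy wins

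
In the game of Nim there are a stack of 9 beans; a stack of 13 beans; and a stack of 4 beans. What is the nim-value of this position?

0

Compute the nim-sum pairwise:
9 XOR 13 = 4
4 XOR 4 = 0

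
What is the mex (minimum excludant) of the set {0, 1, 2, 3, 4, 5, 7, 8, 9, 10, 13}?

6

The values 0, 1, 2, 3, 4, 5 are all present; 6 is the first non-negative integer missing from the set.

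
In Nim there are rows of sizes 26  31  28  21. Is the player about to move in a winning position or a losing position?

Winning position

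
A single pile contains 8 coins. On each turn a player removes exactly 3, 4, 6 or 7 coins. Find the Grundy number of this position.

2

Compute g(0), g(1), … for moves {3, 4, 6, 7}:
g(0) = mex{} = 0
g(1) = mex{} = 0
g(2) = mex{} = 0
g(3) = mex{0} = 1
g(4) = mex{0} = 1
g(5) = mex{0} = 1
g(6) = mex{0,1} = 2
g(7) = mex{0,1} = 2
g(8) = mex{0,1} = 2
So g(8) = 2.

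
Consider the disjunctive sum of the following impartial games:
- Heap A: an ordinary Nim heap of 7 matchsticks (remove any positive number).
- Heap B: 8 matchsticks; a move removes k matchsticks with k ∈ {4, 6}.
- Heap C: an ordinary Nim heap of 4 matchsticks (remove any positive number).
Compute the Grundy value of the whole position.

Heap A is a plain Nim heap of size 7, so its Grundy value is 7.
Grundy values for heap B (subtraction set {4, 6}):
k:     0  1  2  3  4  5  6  7  8
g(k):  0  0  0  0  1  1  1  1  2
So g(8) = 2.
Heap C is a plain Nim heap of size 4, so its Grundy value is 4.
By the Sprague-Grundy theorem, the Grundy value of a sum of independent games is the XOR of the component values.
Combined value = 7 XOR 2 XOR 4 = 1.

1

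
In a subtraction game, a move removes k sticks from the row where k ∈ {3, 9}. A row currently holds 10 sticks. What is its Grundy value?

1

Compute g(0), g(1), … for moves {3, 9}:
g(0) = mex{} = 0
g(1) = mex{} = 0
g(2) = mex{} = 0
g(3) = mex{0} = 1
g(4) = mex{0} = 1
g(5) = mex{0} = 1
g(6) = mex{1} = 0
g(7) = mex{1} = 0
g(8) = mex{1} = 0
g(9) = mex{0} = 1
g(10) = mex{0} = 1
So g(10) = 1.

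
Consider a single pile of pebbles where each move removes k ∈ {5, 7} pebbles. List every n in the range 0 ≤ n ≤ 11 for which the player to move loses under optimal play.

0, 1, 2, 3, 4

Grundy values for subtraction set {5, 7}:
k:     0  1  2  3  4  5  6  7  8  9 10 11
g(k):  0  0  0  0  0  1  1  1  1  1  2  2
The P-positions (g = 0) in 0..11 are 0, 1, 2, 3, 4.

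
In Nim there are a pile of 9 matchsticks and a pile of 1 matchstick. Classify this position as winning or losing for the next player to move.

Nim-sum: 9 XOR 1 = 8.
The nim-sum is 8 ≠ 0, so this is an N-position: the player to move can win.

Winning position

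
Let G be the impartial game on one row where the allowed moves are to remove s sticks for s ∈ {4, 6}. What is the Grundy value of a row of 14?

1

Grundy values for subtraction set {4, 6}:
k:     0  1  2  3  4  5  6  7  8  9 10 11 12 13 14
g(k):  0  0  0  0  1  1  1  1  2  2  0  0  0  0  1
So g(14) = 1.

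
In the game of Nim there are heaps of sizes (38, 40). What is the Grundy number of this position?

14

Nim-sum: 38 ⊕ 40 = 14.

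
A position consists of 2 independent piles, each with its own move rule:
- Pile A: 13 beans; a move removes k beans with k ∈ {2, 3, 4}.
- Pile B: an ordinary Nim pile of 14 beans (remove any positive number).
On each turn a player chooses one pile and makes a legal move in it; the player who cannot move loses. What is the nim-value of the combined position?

14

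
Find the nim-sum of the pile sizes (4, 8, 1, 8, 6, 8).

11

Bitwise XOR of the heap sizes:
  0100  (4)
  1000  (8)
  0001  (1)
  1000  (8)
  0110  (6)
  1000  (8)
  ----
  1011  (11)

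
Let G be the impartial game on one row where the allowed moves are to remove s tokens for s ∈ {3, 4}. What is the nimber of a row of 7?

0

Grundy values for subtraction set {3, 4}:
k:     0  1  2  3  4  5  6  7
g(k):  0  0  0  1  1  1  2  0
So g(7) = 0.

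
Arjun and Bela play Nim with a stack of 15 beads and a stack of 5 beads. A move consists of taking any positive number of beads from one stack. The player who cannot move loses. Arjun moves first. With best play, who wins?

Arjun wins

Bitwise XOR of the heap sizes:
  1111  (15)
  0101  (5)
  ----
  1010  (10)
The nim-sum is 10 ≠ 0, so this is an N-position: the player to move can win; Arjun has a winning move.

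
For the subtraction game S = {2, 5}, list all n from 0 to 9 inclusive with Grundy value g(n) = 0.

0, 1, 4, 7, 8

Compute g(0), g(1), … for moves {2, 5}:
k:     0  1  2  3  4  5  6  7  8  9
g(k):  0  0  1  1  0  2  1  0  0  1
The P-positions (g = 0) in 0..9 are 0, 1, 4, 7, 8.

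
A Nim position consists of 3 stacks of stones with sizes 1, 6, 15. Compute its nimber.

8

Nim-sum: 1 ^ 6 ^ 15 = 8.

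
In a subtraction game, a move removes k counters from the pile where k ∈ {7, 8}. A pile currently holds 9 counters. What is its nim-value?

1

Grundy values for subtraction set {7, 8}:
g(0) = mex{} = 0
g(1) = mex{} = 0
g(2) = mex{} = 0
g(3) = mex{} = 0
g(4) = mex{} = 0
g(5) = mex{} = 0
g(6) = mex{} = 0
g(7) = mex{0} = 1
g(8) = mex{0} = 1
g(9) = mex{0} = 1
So g(9) = 1.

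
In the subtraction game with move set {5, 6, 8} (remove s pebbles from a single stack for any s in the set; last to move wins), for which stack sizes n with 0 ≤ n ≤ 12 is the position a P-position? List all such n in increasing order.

0, 1, 2, 3, 4

Grundy values for subtraction set {5, 6, 8}:
k:     0  1  2  3  4  5  6  7  8  9 10 11 12
g(k):  0  0  0  0  0  1  1  1  1  1  2  2  2
The P-positions (g = 0) in 0..12 are 0, 1, 2, 3, 4.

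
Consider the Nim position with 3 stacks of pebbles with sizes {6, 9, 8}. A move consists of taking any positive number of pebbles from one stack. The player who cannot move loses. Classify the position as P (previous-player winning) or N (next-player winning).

Compute the nim-sum pairwise:
6 XOR 9 = 15
15 XOR 8 = 7
The nim-sum is 7 ≠ 0, so this is an N-position: the player to move can win.

N-position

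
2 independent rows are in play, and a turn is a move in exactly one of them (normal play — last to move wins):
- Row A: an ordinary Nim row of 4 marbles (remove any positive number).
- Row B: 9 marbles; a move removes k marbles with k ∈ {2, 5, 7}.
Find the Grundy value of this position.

Row A is a plain Nim row of size 4, so its Grundy value is 4.
Build the Grundy sequence for row B with g(k) = mex{g(k−s) : s ∈ {2, 5, 7}, s ≤ k}:
g(0) = mex{} = 0
g(1) = mex{} = 0
g(2) = mex{0} = 1
g(3) = mex{0} = 1
g(4) = mex{1} = 0
g(5) = mex{0,1} = 2
g(6) = mex{0} = 1
g(7) = mex{0,1,2} = 3
g(8) = mex{0,1} = 2
g(9) = mex{0,1,3} = 2
So g(9) = 2.
The value of a disjunctive sum is the nim-sum of the parts.
Combined value = 4 XOR 2 = 6.

6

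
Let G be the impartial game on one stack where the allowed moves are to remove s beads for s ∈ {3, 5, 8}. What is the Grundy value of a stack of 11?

0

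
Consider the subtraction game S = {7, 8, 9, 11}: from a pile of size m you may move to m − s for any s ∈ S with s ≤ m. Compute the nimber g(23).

Grundy values for subtraction set {7, 8, 9, 11}:
k:     0  1  2  3  4  5  6  7  8  9 10 11 12 13 14 15 16 17 18 19 20 21 22 23
g(k):  0  0  0  0  0  0  0  1  1  1  1  1  1  1  2  2  2  2  0  0  0  0  0  0
So g(23) = 0.

0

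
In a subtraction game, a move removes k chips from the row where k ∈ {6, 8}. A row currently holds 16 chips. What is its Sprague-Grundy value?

Build the Grundy sequence with g(k) = mex{g(k−s) : s ∈ {6, 8}, s ≤ k}:
k:     0  1  2  3  4  5  6  7  8  9 10 11 12 13 14 15 16
g(k):  0  0  0  0  0  0  1  1  1  1  1  1  2  2  0  0  0
So g(16) = 0.

0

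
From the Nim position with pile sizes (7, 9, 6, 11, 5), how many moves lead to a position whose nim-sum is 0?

Compute the nim-sum pairwise:
7 ⊕ 9 = 14
14 ⊕ 6 = 8
8 ⊕ 11 = 3
3 ⊕ 5 = 6
The overall nim-sum is X = 6. A pile of size p has a winning move iff p XOR X < p (reduce it to p XOR X).
  7: 7 XOR 6 = 1 < 7 — winning move (to 1).
  9: 9 XOR 6 = 15 ≥ 9 — no move.
  6: 6 XOR 6 = 0 < 6 — winning move (to 0).
  11: 11 XOR 6 = 13 ≥ 11 — no move.
  5: 5 XOR 6 = 3 < 5 — winning move (to 3).
That gives 3 winning moves.

3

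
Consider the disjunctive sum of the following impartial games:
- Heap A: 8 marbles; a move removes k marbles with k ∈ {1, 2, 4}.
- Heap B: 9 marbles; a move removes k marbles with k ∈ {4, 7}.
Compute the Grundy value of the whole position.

Build the Grundy sequence for heap A with g(k) = mex{g(k−s) : s ∈ {1, 2, 4}, s ≤ k}:
k:     0  1  2  3  4  5  6  7  8
g(k):  0  1  2  0  1  2  0  1  2
So g(8) = 2.
For heap B, compute g(0), g(1), … with moves {4, 7}:
k:     0  1  2  3  4  5  6  7  8  9
g(k):  0  0  0  0  1  1  1  1  2  2
So g(9) = 2.
The value of a disjunctive sum is the nim-sum of the parts.
Combined value = 2 XOR 2 = 0.

0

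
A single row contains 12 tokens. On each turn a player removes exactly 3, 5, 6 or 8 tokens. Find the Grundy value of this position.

0

Build the Grundy sequence with g(k) = mex{g(k−s) : s ∈ {3, 5, 6, 8}, s ≤ k}:
k:     0  1  2  3  4  5  6  7  8  9 10 11 12
g(k):  0  0  0  1  1  1  2  2  2  3  3  0  0
So g(12) = 0.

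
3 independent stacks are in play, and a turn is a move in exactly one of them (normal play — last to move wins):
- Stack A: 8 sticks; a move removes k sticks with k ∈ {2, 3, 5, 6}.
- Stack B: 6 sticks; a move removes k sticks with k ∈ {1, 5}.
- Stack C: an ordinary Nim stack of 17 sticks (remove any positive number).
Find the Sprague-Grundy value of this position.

Build the Grundy sequence for stack A with g(k) = mex{g(k−s) : s ∈ {2, 3, 5, 6}, s ≤ k}:
k:     0  1  2  3  4  5  6  7  8
g(k):  0  0  1  1  2  2  3  3  0
So g(8) = 0.
Build the Grundy sequence for stack B with g(k) = mex{g(k−s) : s ∈ {1, 5}, s ≤ k}:
g(0) = mex{} = 0
g(1) = mex{0} = 1
g(2) = mex{1} = 0
g(3) = mex{0} = 1
g(4) = mex{1} = 0
g(5) = mex{0} = 1
g(6) = mex{1} = 0
So g(6) = 0.
Stack C is a plain Nim stack of size 17, so its Grundy value is 17.
By the Sprague-Grundy theorem, the Grundy value of a sum of independent games is the XOR of the component values.
Combined value = 0 XOR 0 XOR 17 = 17.

17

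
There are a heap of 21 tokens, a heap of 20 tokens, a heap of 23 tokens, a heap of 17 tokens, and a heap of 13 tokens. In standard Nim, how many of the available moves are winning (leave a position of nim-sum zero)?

Nim-sum: 21 XOR 20 XOR 23 XOR 17 XOR 13 = 10.
The overall nim-sum is X = 10. A heap of size p has a winning move iff p XOR X < p (reduce it to p XOR X).
  21: 21 XOR 10 = 31 ≥ 21 — no move.
  20: 20 XOR 10 = 30 ≥ 20 — no move.
  23: 23 XOR 10 = 29 ≥ 23 — no move.
  17: 17 XOR 10 = 27 ≥ 17 — no move.
  13: 13 XOR 10 = 7 < 13 — winning move (to 7).
That gives 1 winning move.

1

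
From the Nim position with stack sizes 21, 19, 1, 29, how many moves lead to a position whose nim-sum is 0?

3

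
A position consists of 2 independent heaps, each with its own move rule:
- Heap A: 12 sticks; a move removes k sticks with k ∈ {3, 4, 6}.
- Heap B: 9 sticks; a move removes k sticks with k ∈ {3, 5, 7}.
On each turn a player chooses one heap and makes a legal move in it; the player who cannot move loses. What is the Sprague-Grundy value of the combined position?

2

Build the Grundy sequence for heap A with g(k) = mex{g(k−s) : s ∈ {3, 4, 6}, s ≤ k}:
g(0) = mex{} = 0
g(1) = mex{} = 0
g(2) = mex{} = 0
g(3) = mex{0} = 1
g(4) = mex{0} = 1
g(5) = mex{0} = 1
g(6) = mex{0,1} = 2
g(7) = mex{0,1} = 2
g(8) = mex{0,1} = 2
g(9) = mex{1,2} = 0
g(10) = mex{1,2} = 0
g(11) = mex{1,2} = 0
g(12) = mex{0,2} = 1
So g(12) = 1.
Build the Grundy sequence for heap B with g(k) = mex{g(k−s) : s ∈ {3, 5, 7}, s ≤ k}:
k:     0  1  2  3  4  5  6  7  8  9
g(k):  0  0  0  1  1  1  2  2  2  3
So g(9) = 3.
By the Sprague-Grundy theorem, the Grundy value of a sum of independent games is the XOR of the component values.
Combined value = 1 XOR 3 = 2.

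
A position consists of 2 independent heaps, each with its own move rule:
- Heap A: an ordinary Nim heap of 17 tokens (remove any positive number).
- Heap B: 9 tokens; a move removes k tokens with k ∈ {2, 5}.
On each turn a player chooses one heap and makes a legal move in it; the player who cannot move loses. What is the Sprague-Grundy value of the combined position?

16

Heap A is a plain Nim heap of size 17, so its Grundy value is 17.
Build the Grundy sequence for heap B with g(k) = mex{g(k−s) : s ∈ {2, 5}, s ≤ k}:
k:     0  1  2  3  4  5  6  7  8  9
g(k):  0  0  1  1  0  2  1  0  0  1
So g(9) = 1.
The value of a disjunctive sum is the nim-sum of the parts.
Combined value = 17 ⊕ 1 = 16.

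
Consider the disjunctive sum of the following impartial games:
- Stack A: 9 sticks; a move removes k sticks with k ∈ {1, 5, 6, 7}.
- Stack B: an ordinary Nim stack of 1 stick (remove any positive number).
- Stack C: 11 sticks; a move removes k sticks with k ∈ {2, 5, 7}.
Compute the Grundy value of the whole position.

1

For stack A, compute g(0), g(1), … with moves {1, 5, 6, 7}:
k:     0  1  2  3  4  5  6  7  8  9
g(k):  0  1  0  1  0  1  2  3  2  3
So g(9) = 3.
Stack B is a plain Nim stack of size 1, so its Grundy value is 1.
For stack C, compute g(0), g(1), … with moves {2, 5, 7}:
k:     0  1  2  3  4  5  6  7  8  9 10 11
g(k):  0  0  1  1  0  2  1  3  2  2  0  3
So g(11) = 3.
By the Sprague-Grundy theorem, the Grundy value of a sum of independent games is the XOR of the component values.
Combined value = 3 XOR 1 XOR 3 = 1.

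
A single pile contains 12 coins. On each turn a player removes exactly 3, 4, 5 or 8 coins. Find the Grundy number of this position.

Build the Grundy sequence with g(k) = mex{g(k−s) : s ∈ {3, 4, 5, 8}, s ≤ k}:
g(0) = mex{} = 0
g(1) = mex{} = 0
g(2) = mex{} = 0
g(3) = mex{0} = 1
g(4) = mex{0} = 1
g(5) = mex{0} = 1
g(6) = mex{0,1} = 2
g(7) = mex{0,1} = 2
g(8) = mex{0,1} = 2
g(9) = mex{0,1,2} = 3
g(10) = mex{0,1,2} = 3
g(11) = mex{1,2} = 0
g(12) = mex{1,2,3} = 0
So g(12) = 0.

0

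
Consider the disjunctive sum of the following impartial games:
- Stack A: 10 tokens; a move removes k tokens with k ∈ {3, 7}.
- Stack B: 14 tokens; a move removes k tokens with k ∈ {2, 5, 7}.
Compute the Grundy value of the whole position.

For stack A, compute g(0), g(1), … with moves {3, 7}:
k:     0  1  2  3  4  5  6  7  8  9 10
g(k):  0  0  0  1  1  1  0  2  2  1  0
So g(10) = 0.
Build the Grundy sequence for stack B with g(k) = mex{g(k−s) : s ∈ {2, 5, 7}, s ≤ k}:
g(0) = mex{} = 0
g(1) = mex{} = 0
g(2) = mex{0} = 1
g(3) = mex{0} = 1
g(4) = mex{1} = 0
g(5) = mex{0,1} = 2
g(6) = mex{0} = 1
g(7) = mex{0,1,2} = 3
g(8) = mex{0,1} = 2
g(9) = mex{0,1,3} = 2
g(10) = mex{1,2} = 0
g(11) = mex{0,1,2} = 3
g(12) = mex{0,2,3} = 1
g(13) = mex{1,2,3} = 0
g(14) = mex{1,2,3} = 0
So g(14) = 0.
By the Sprague-Grundy theorem, the Grundy value of a sum of independent games is the XOR of the component values.
Combined value = 0 XOR 0 = 0.

0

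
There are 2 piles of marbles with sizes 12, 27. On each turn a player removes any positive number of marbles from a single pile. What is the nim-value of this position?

In binary:
  01100  (12)
  11011  (27)
  -----
  10111  (23)

23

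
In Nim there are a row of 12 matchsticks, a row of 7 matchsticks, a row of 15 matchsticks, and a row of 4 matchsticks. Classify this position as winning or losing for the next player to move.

Write each in binary and XOR column by column:
  1100  (12)
  0111  (7)
  1111  (15)
  0100  (4)
  ----
  0000  (0)
The nim-sum is 0, so this is a P-position: the player to move is in a losing position under optimal play.

Losing position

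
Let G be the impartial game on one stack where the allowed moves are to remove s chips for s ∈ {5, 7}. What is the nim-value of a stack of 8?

Build the Grundy sequence with g(k) = mex{g(k−s) : s ∈ {5, 7}, s ≤ k}:
k:     0  1  2  3  4  5  6  7  8
g(k):  0  0  0  0  0  1  1  1  1
So g(8) = 1.

1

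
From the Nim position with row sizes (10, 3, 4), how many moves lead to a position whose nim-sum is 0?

1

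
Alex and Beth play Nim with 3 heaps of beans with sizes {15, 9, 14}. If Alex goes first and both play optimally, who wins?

Nim-sum: 15 XOR 9 XOR 14 = 8.
The nim-sum is 8 ≠ 0, so this is an N-position: the player to move can win; Alex has a winning move.

Alex wins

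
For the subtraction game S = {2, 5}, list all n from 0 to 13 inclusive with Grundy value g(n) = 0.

Build the Grundy sequence with g(k) = mex{g(k−s) : s ∈ {2, 5}, s ≤ k}:
k:     0  1  2  3  4  5  6  7  8  9 10 11 12 13
g(k):  0  0  1  1  0  2  1  0  0  1  1  0  2  1
The P-positions (g = 0) in 0..13 are 0, 1, 4, 7, 8, 11.

0, 1, 4, 7, 8, 11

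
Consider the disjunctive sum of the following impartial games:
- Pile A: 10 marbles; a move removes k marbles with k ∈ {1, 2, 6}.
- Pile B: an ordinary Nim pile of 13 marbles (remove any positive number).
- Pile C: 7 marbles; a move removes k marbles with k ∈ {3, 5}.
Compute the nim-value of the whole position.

Build the Grundy sequence for pile A with g(k) = mex{g(k−s) : s ∈ {1, 2, 6}, s ≤ k}:
k:     0  1  2  3  4  5  6  7  8  9 10
g(k):  0  1  2  0  1  2  3  0  1  2  0
So g(10) = 0.
Pile B is a plain Nim pile of size 13, so its Grundy value is 13.
For pile C, compute g(0), g(1), … with moves {3, 5}:
g(0) = mex{} = 0
g(1) = mex{} = 0
g(2) = mex{} = 0
g(3) = mex{0} = 1
g(4) = mex{0} = 1
g(5) = mex{0} = 1
g(6) = mex{0,1} = 2
g(7) = mex{0,1} = 2
So g(7) = 2.
By the Sprague-Grundy theorem, the Grundy value of a sum of independent games is the XOR of the component values.
Combined value = 0 ⊕ 13 ⊕ 2 = 15.

15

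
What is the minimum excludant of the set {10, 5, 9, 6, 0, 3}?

0 is in the set but 1 is not, so the mex is 1.

1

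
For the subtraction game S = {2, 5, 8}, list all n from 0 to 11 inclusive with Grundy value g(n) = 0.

0, 1, 4, 7, 10, 11

Compute g(0), g(1), … for moves {2, 5, 8}:
g(0) = mex{} = 0
g(1) = mex{} = 0
g(2) = mex{0} = 1
g(3) = mex{0} = 1
g(4) = mex{1} = 0
g(5) = mex{0,1} = 2
g(6) = mex{0} = 1
g(7) = mex{1,2} = 0
g(8) = mex{0,1} = 2
g(9) = mex{0} = 1
g(10) = mex{1,2} = 0
g(11) = mex{1} = 0
The P-positions (g = 0) in 0..11 are 0, 1, 4, 7, 10, 11.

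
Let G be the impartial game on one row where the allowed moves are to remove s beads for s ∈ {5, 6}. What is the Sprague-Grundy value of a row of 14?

0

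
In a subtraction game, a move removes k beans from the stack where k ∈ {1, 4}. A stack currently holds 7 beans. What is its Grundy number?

0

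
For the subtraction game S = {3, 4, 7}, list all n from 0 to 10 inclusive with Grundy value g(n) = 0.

0, 1, 2, 10

Grundy values for subtraction set {3, 4, 7}:
k:     0  1  2  3  4  5  6  7  8  9 10
g(k):  0  0  0  1  1  1  2  2  2  3  0
The P-positions (g = 0) in 0..10 are 0, 1, 2, 10.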